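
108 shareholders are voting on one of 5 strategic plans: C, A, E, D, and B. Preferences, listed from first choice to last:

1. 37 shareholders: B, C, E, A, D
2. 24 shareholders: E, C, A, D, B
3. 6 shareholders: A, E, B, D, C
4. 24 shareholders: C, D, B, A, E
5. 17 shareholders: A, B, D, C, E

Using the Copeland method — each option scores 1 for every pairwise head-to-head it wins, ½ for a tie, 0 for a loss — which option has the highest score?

B

C: beats A, E, and D; loses to B → score 3.
A: beats D; loses to C, E, and B → score 1.
E: beats A and D; loses to C and B → score 2.
D: loses to C, A, E, and B → score 0.
B: beats C, A, E, and D → score 4.
B has the best pairwise record.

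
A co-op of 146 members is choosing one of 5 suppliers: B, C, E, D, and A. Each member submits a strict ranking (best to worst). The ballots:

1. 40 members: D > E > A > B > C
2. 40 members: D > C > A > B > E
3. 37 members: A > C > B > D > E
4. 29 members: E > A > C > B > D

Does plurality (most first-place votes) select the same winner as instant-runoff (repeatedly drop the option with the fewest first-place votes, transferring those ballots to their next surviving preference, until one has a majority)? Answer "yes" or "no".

Plurality — first-place votes: B 0, C 0, E 29, D 80, A 37. Winner: D.
Instant-runoff — R1 B 0, C 0, E 29, D 80, A 37 (D winner). Winner: D.
The two methods agree.

yes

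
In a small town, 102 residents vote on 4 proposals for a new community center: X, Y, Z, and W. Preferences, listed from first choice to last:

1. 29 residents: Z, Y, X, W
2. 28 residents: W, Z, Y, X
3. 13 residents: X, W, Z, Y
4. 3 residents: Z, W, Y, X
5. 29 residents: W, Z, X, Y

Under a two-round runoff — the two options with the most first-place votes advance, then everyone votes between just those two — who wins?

W

Round 1 first-place votes: X 13, Y 0, Z 32, W 57.
W and Z advance.
Runoff: W is preferred to Z by 70 voters; Z by 32.
W wins the runoff.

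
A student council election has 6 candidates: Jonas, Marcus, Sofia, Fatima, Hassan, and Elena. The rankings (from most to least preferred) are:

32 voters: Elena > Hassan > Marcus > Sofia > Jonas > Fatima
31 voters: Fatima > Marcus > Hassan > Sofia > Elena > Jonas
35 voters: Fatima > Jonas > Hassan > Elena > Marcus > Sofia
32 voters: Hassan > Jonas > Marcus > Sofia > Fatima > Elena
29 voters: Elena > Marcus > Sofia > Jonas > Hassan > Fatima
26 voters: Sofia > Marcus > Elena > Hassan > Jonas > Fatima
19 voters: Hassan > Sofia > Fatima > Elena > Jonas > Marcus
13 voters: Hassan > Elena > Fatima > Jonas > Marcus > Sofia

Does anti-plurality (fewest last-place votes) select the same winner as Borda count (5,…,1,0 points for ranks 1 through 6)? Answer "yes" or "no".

yes

Anti-plurality — last-place votes: Jonas 31, Marcus 19, Sofia 48, Fatima 87, Hassan 0, Elena 32. Winner: Hassan.
Borda — scores: Jonas 429, Marcus 584, Sofia 483, Fatima 458, Hassan 727, Elena 574. Winner: Hassan.
The two methods agree.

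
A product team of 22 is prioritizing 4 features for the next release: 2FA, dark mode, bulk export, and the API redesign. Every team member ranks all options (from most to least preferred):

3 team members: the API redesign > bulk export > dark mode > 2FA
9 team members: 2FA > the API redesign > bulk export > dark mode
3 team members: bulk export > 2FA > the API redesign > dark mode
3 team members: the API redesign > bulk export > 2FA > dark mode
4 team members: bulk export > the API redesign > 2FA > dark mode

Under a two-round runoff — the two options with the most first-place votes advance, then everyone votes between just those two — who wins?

bulk export

Round 1 first-place votes: 2FA 9, dark mode 0, bulk export 7, the API redesign 6.
2FA and bulk export advance.
Runoff: 2FA is preferred to bulk export by 9 voters; bulk export by 13.
bulk export wins the runoff.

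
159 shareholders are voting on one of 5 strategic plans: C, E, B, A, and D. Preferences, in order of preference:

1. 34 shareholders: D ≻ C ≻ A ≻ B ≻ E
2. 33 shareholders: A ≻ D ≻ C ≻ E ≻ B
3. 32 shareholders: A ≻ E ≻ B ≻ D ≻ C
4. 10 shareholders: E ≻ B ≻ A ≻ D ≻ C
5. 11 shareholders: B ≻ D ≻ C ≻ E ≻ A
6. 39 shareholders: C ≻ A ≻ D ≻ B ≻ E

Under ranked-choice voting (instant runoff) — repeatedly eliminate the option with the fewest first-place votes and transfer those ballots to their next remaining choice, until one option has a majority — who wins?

Round 1: C 39, E 10, B 11, A 65, D 34. Eliminate E.
Round 2: C 39, B 21, A 65, D 34. Eliminate B.
Round 3: C 39, A 75, D 45. Eliminate C.
Round 4: A 114, D 45. A has a majority.

A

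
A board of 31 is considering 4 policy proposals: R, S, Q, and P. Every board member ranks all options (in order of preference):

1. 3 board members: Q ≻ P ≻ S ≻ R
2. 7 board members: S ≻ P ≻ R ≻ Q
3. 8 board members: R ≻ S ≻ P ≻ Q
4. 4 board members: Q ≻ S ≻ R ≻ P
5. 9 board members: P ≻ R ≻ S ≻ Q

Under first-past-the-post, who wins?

P

First-place votes: R 8, S 7, Q 7, P 9.
P has the most first-place votes.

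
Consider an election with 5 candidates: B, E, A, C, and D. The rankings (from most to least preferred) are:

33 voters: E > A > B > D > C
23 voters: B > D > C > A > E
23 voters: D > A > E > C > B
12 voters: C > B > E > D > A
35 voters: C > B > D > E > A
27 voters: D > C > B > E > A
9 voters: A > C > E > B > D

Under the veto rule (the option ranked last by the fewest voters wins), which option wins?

D

Last-place votes: B 23, E 23, A 74, C 33, D 9.
D is ranked last by the fewest voters, so D wins.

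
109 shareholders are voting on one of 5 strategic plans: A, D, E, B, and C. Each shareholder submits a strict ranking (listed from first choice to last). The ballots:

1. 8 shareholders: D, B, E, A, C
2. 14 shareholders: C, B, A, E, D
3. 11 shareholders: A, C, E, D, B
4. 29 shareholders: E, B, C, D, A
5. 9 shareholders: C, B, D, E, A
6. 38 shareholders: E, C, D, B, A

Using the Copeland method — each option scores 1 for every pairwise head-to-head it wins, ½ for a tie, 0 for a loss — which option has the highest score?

A: loses to D, E, B, and C → score 0.
D: beats A and B; loses to E and C → score 2.
E: beats A, D, B, and C → score 4.
B: beats A; loses to D, E, and C → score 1.
C: beats A, D, and B; loses to E → score 3.
E has the best pairwise record.

E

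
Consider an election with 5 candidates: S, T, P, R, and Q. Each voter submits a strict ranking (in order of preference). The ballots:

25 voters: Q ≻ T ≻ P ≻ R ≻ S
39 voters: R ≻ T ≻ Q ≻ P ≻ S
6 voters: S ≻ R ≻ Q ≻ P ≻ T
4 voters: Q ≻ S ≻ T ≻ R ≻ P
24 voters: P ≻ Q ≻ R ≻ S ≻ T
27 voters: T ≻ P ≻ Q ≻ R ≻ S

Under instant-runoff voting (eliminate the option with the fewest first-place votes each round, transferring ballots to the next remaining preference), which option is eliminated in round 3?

T

Round 1: S 6, T 27, P 24, R 39, Q 29. Eliminate S.
Round 2: T 27, P 24, R 45, Q 29. Eliminate P.
Round 3: T 27, R 45, Q 53. Eliminate T.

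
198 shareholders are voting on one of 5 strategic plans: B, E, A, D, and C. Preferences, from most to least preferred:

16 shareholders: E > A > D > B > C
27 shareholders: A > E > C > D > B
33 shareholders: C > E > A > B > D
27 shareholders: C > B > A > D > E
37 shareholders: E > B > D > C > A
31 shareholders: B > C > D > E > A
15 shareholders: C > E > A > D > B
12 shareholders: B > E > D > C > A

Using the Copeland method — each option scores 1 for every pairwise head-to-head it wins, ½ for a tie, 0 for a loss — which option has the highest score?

B: beats A and D; loses to E and C → score 2.
E: beats B, A, and D; loses to C → score 3.
A: beats D; loses to B, E, and C → score 1.
D: loses to B, E, A, and C → score 0.
C: beats B, E, A, and D → score 4.
C has the best pairwise record.

C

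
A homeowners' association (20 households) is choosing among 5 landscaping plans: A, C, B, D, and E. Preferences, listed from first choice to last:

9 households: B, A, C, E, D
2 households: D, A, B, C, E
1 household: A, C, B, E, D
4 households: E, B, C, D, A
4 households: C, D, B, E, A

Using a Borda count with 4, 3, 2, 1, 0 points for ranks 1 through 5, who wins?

B

A: 9·3 + 2·3 + 1·4 + 4·0 + 4·0 = 37
C: 9·2 + 2·1 + 1·3 + 4·2 + 4·4 = 47
B: 9·4 + 2·2 + 1·2 + 4·3 + 4·2 = 62
D: 9·0 + 2·4 + 1·0 + 4·1 + 4·3 = 24
E: 9·1 + 2·0 + 1·1 + 4·4 + 4·1 = 30
B has the highest Borda score (62).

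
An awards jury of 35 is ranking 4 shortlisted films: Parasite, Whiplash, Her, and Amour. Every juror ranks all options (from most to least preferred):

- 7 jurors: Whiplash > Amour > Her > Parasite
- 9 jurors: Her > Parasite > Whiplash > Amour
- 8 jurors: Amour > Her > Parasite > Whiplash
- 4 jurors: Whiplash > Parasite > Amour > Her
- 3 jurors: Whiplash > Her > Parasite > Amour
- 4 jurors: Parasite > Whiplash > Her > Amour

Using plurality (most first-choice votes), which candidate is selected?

First-place votes: Parasite 4, Whiplash 14, Her 9, Amour 8.
Whiplash has the most first-place votes.

Whiplash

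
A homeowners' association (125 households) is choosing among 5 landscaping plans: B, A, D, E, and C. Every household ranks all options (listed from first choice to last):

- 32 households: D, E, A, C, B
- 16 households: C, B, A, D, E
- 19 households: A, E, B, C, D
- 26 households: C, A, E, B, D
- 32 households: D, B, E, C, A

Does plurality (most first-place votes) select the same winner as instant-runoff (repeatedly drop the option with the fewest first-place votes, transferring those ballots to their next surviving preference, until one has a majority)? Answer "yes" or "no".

Plurality — first-place votes: B 0, A 19, D 64, E 0, C 42. Winner: D.
Instant-runoff — R1 B 0, A 19, D 64, E 0, C 42 (D winner). Winner: D.
The two methods agree.

yes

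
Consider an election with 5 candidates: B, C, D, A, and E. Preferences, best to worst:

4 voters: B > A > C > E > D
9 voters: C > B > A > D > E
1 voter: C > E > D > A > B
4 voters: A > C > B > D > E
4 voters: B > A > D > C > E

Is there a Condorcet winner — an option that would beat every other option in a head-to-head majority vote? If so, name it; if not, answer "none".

none

Checking pairwise contests:
C beats B 14–8.
A beats C 12–10.
B beats D 21–1.
B beats A 17–5.
B beats E 21–1.
Every option loses at least one head-to-head, so there is no Condorcet winner.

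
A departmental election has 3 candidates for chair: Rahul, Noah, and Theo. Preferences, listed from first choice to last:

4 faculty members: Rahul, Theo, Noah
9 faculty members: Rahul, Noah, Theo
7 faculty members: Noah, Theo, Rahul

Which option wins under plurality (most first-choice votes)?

Rahul

First-place votes: Rahul 13, Noah 7, Theo 0.
Rahul has the most first-place votes.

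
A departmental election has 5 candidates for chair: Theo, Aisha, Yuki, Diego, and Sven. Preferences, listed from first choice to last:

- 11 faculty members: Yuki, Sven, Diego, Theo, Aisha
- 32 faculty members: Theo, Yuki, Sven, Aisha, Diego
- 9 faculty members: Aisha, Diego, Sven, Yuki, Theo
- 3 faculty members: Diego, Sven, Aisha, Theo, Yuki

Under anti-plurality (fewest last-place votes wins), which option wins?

Last-place votes: Theo 9, Aisha 11, Yuki 3, Diego 32, Sven 0.
Sven is ranked last by the fewest voters, so Sven wins.

Sven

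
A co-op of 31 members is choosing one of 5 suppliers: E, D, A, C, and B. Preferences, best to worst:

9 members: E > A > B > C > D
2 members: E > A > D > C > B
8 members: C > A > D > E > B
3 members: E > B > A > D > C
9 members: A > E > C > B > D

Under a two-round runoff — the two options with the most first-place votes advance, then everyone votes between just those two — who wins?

A

Round 1 first-place votes: E 14, D 0, A 9, C 8, B 0.
E and A advance.
Runoff: E is preferred to A by 14 voters; A by 17.
A wins the runoff.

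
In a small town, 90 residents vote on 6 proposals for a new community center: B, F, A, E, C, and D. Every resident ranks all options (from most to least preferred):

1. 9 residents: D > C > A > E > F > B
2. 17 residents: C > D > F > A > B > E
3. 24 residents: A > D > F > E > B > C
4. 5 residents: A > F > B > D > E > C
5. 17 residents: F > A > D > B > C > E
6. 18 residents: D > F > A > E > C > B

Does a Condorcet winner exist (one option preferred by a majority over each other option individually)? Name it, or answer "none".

none

Checking pairwise contests:
F beats B 90–0.
D beats F 68–22.
F beats A 52–38.
F beats E 81–9.
B beats C 46–44.
A beats D 46–44.
Every option loses at least one head-to-head, so there is no Condorcet winner.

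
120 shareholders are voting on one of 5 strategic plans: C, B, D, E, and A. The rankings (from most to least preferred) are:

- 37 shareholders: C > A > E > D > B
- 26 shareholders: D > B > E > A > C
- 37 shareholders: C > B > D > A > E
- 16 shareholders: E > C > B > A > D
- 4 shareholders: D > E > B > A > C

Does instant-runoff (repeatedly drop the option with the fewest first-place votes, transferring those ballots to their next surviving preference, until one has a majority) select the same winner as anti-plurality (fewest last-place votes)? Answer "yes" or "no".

Instant-runoff — R1 C 74, B 0, D 30, E 16, A 0 (C winner). Winner: C.
Anti-plurality — last-place votes: C 30, B 37, D 16, E 37, A 0. Winner: A.
The two methods disagree.

no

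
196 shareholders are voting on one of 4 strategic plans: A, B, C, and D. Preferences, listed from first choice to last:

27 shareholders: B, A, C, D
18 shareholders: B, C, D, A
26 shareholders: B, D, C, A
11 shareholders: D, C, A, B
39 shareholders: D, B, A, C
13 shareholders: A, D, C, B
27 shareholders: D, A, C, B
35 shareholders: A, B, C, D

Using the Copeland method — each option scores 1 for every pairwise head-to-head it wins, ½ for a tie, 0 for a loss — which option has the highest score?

B

A: beats C; loses to B and D → score 1.
B: beats A, C, and D → score 3.
C: loses to A, B, and D → score 0.
D: beats A and C; loses to B → score 2.
B has the best pairwise record.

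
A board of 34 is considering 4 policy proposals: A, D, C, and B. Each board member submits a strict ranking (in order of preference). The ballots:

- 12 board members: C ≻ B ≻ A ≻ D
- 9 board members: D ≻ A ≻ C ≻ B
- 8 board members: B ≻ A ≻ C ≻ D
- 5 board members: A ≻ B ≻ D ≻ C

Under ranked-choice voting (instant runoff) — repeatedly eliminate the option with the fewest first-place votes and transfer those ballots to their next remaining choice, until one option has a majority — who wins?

Round 1: A 5, D 9, C 12, B 8. Eliminate A.
Round 2: D 9, C 12, B 13. Eliminate D.
Round 3: C 21, B 13. C has a majority.

C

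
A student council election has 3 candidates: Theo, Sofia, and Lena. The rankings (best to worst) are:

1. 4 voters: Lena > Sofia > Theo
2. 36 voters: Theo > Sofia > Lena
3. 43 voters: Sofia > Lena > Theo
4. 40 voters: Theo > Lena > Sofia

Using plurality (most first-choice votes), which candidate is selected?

Theo

First-place votes: Theo 76, Sofia 43, Lena 4.
Theo has the most first-place votes.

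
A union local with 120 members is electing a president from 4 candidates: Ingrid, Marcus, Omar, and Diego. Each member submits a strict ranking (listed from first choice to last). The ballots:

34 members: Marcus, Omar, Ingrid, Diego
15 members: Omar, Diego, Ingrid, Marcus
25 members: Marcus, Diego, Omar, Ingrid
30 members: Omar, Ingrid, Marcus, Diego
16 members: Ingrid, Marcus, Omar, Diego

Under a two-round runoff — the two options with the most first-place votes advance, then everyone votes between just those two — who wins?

Round 1 first-place votes: Ingrid 16, Marcus 59, Omar 45, Diego 0.
Marcus and Omar advance.
Runoff: Marcus is preferred to Omar by 75 voters; Omar by 45.
Marcus wins the runoff.

Marcus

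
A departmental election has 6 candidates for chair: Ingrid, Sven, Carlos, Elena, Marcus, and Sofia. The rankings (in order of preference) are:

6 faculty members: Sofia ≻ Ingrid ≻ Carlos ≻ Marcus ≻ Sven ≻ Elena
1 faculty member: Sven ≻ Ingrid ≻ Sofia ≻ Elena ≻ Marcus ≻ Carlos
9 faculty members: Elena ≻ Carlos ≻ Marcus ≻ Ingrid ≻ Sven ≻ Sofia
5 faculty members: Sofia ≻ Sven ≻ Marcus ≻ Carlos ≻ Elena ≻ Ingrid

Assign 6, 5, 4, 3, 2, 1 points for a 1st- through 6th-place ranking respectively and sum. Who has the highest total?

Carlos

Ingrid: 6·5 + 1·5 + 9·3 + 5·1 = 67
Sven: 6·2 + 1·6 + 9·2 + 5·5 = 61
Carlos: 6·4 + 1·1 + 9·5 + 5·3 = 85
Elena: 6·1 + 1·3 + 9·6 + 5·2 = 73
Marcus: 6·3 + 1·2 + 9·4 + 5·4 = 76
Sofia: 6·6 + 1·4 + 9·1 + 5·6 = 79
Carlos has the highest Borda score (85).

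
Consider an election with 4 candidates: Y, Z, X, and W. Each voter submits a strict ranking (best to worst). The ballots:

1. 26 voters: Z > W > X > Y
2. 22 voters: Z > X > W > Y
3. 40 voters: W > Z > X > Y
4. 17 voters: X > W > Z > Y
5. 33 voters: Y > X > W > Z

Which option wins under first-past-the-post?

Z

First-place votes: Y 33, Z 48, X 17, W 40.
Z has the most first-place votes.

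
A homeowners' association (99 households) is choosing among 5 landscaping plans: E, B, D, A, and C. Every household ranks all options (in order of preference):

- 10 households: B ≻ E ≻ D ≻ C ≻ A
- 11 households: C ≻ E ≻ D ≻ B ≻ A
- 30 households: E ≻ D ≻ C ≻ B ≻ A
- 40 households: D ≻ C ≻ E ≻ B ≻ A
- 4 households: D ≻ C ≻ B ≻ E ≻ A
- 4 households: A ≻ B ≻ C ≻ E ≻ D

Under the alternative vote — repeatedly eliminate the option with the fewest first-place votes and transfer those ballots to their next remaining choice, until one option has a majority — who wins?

E

Round 1: E 30, B 10, D 44, A 4, C 11. Eliminate A.
Round 2: E 30, B 14, D 44, C 11. Eliminate C.
Round 3: E 41, B 14, D 44. Eliminate B.
Round 4: E 55, D 44. E has a majority.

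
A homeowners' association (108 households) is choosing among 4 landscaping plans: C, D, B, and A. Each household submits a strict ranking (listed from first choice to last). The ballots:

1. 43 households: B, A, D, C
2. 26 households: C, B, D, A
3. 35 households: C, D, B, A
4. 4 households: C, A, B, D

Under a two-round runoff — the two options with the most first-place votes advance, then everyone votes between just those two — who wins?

Round 1 first-place votes: C 65, D 0, B 43, A 0.
C and B advance.
Runoff: C is preferred to B by 65 voters; B by 43.
C wins the runoff.

C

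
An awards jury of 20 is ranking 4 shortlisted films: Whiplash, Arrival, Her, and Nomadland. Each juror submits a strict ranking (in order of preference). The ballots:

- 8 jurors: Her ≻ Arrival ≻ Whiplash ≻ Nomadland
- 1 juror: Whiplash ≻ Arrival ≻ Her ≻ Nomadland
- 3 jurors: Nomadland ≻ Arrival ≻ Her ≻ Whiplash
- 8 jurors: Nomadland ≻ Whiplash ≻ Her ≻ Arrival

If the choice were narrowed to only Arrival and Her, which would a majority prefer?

Voters preferring Arrival to Her: 4; preferring Her to Arrival: 16.
Her wins the head-to-head.

Her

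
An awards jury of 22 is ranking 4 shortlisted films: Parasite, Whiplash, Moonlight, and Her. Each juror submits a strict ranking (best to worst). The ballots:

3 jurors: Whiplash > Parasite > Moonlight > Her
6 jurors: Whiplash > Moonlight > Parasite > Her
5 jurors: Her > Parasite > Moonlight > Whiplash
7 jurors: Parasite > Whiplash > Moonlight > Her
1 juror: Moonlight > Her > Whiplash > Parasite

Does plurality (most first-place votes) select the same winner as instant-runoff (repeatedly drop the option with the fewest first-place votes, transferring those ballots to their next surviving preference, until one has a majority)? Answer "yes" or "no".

Plurality — first-place votes: Parasite 7, Whiplash 9, Moonlight 1, Her 5. Winner: Whiplash.
Instant-runoff — R1 Parasite 7, Whiplash 9, Moonlight 1, Her 5 (Moonlight out); R2 Parasite 7, Whiplash 9, Her 6 (Her out); R3 Parasite 12, Whiplash 10 (Parasite winner). Winner: Parasite.
The two methods disagree.

no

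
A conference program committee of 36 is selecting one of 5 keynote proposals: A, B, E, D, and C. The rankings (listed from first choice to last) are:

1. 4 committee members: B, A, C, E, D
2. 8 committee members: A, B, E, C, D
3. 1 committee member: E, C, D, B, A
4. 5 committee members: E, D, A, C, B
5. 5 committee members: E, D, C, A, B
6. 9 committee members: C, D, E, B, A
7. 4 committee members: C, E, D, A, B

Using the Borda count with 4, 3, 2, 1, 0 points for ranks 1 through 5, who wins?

A: 4·3 + 8·4 + 1·0 + 5·2 + 5·1 + 9·0 + 4·1 = 63
B: 4·4 + 8·3 + 1·1 + 5·0 + 5·0 + 9·1 + 4·0 = 50
E: 4·1 + 8·2 + 1·4 + 5·4 + 5·4 + 9·2 + 4·3 = 94
D: 4·0 + 8·0 + 1·2 + 5·3 + 5·3 + 9·3 + 4·2 = 67
C: 4·2 + 8·1 + 1·3 + 5·1 + 5·2 + 9·4 + 4·4 = 86
E has the highest Borda score (94).

E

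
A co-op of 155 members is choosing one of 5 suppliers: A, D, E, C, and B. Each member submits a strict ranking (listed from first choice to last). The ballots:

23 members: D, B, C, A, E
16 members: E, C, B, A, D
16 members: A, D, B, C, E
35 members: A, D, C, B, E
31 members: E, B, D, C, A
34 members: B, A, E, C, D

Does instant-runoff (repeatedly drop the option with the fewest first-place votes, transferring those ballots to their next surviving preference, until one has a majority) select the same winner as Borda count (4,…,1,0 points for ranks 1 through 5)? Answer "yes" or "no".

Instant-runoff — R1 A 51, D 23, E 47, C 0, B 34 (C out); R2 A 51, D 23, E 47, B 34 (D out); R3 A 51, E 47, B 57 (E out); R4 A 51, B 104 (B winner). Winner: B.
Borda — scores: A 345, D 307, E 256, C 245, B 397. Winner: B.
The two methods agree.

yes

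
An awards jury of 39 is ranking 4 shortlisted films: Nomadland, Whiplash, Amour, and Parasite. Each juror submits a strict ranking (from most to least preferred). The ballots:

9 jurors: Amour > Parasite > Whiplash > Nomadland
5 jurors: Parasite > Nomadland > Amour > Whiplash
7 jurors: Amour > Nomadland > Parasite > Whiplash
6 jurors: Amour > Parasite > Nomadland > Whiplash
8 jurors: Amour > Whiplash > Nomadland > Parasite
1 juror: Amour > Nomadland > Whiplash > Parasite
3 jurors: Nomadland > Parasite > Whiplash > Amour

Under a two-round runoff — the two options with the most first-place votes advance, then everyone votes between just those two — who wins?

Amour

Round 1 first-place votes: Nomadland 3, Whiplash 0, Amour 31, Parasite 5.
Amour and Parasite advance.
Runoff: Amour is preferred to Parasite by 31 voters; Parasite by 8.
Amour wins the runoff.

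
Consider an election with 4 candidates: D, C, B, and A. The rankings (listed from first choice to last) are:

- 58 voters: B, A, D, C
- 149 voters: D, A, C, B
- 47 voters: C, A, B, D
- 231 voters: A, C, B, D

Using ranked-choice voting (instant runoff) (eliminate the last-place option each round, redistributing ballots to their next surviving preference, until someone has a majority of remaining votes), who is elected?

A

Round 1: D 149, C 47, B 58, A 231. Eliminate C.
Round 2: D 149, B 58, A 278. A has a majority.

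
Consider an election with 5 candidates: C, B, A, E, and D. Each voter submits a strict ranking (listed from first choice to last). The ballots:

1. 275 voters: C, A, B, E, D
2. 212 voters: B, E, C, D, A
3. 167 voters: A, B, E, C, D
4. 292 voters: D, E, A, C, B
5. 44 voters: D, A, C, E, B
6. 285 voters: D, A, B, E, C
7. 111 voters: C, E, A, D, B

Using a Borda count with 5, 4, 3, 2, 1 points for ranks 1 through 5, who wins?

A

C: 275·5 + 212·3 + 167·2 + 292·2 + 44·3 + 285·1 + 111·5 = 3901
B: 275·3 + 212·5 + 167·4 + 292·1 + 44·1 + 285·3 + 111·1 = 3855
A: 275·4 + 212·1 + 167·5 + 292·3 + 44·4 + 285·4 + 111·3 = 4672
E: 275·2 + 212·4 + 167·3 + 292·4 + 44·2 + 285·2 + 111·4 = 4169
D: 275·1 + 212·2 + 167·1 + 292·5 + 44·5 + 285·5 + 111·2 = 4193
A has the highest Borda score (4672).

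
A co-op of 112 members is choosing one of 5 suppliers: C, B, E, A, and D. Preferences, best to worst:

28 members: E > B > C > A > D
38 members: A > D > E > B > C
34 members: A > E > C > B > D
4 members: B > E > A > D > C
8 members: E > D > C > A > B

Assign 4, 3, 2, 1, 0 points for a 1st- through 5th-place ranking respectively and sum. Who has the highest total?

C: 28·2 + 38·0 + 34·2 + 4·0 + 8·2 = 140
B: 28·3 + 38·1 + 34·1 + 4·4 + 8·0 = 172
E: 28·4 + 38·2 + 34·3 + 4·3 + 8·4 = 334
A: 28·1 + 38·4 + 34·4 + 4·2 + 8·1 = 332
D: 28·0 + 38·3 + 34·0 + 4·1 + 8·3 = 142
E has the highest Borda score (334).

E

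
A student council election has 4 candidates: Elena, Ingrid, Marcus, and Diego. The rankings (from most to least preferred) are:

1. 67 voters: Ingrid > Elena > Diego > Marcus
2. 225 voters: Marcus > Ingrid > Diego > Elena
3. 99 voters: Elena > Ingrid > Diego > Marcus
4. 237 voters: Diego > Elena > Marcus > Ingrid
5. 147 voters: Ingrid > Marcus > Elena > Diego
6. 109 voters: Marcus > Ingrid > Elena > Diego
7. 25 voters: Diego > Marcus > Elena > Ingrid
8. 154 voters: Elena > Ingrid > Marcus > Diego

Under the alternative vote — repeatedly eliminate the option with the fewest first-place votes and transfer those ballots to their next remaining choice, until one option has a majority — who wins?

Elena

Round 1: Elena 253, Ingrid 214, Marcus 334, Diego 262. Eliminate Ingrid.
Round 2: Elena 320, Marcus 481, Diego 262. Eliminate Diego.
Round 3: Elena 557, Marcus 506. Elena has a majority.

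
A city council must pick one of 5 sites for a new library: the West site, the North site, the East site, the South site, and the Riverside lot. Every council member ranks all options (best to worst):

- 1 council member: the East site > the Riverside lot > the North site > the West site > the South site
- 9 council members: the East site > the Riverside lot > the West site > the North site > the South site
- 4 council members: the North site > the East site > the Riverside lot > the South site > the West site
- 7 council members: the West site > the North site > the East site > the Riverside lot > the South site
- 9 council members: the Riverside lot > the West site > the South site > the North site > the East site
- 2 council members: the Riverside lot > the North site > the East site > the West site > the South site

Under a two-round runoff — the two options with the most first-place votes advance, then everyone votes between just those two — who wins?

the East site

Round 1 first-place votes: the West site 7, the North site 4, the East site 10, the South site 0, the Riverside lot 11.
the Riverside lot and the East site advance.
Runoff: the Riverside lot is preferred to the East site by 11 voters; the East site by 21.
the East site wins the runoff.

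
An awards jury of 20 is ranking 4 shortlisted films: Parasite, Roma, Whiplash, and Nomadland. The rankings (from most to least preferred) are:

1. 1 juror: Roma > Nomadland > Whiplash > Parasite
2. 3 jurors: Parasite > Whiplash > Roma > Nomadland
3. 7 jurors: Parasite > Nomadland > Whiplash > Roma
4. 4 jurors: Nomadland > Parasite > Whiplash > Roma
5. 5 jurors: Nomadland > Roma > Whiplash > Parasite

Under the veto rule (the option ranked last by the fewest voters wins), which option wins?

Whiplash

Last-place votes: Parasite 6, Roma 11, Whiplash 0, Nomadland 3.
Whiplash is ranked last by the fewest voters, so Whiplash wins.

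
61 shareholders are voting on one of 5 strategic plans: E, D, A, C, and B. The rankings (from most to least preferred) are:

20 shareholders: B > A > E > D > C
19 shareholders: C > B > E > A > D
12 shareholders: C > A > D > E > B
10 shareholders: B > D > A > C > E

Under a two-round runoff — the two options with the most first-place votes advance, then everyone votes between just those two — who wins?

C

Round 1 first-place votes: E 0, D 0, A 0, C 31, B 30.
C and B advance.
Runoff: C is preferred to B by 31 voters; B by 30.
C wins the runoff.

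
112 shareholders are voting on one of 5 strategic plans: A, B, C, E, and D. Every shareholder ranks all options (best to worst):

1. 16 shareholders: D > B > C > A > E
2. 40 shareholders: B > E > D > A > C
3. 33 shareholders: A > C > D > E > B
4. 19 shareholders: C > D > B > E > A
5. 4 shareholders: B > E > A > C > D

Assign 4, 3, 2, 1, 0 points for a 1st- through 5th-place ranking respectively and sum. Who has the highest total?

D

A: 16·1 + 40·1 + 33·4 + 19·0 + 4·2 = 196
B: 16·3 + 40·4 + 33·0 + 19·2 + 4·4 = 262
C: 16·2 + 40·0 + 33·3 + 19·4 + 4·1 = 211
E: 16·0 + 40·3 + 33·1 + 19·1 + 4·3 = 184
D: 16·4 + 40·2 + 33·2 + 19·3 + 4·0 = 267
D has the highest Borda score (267).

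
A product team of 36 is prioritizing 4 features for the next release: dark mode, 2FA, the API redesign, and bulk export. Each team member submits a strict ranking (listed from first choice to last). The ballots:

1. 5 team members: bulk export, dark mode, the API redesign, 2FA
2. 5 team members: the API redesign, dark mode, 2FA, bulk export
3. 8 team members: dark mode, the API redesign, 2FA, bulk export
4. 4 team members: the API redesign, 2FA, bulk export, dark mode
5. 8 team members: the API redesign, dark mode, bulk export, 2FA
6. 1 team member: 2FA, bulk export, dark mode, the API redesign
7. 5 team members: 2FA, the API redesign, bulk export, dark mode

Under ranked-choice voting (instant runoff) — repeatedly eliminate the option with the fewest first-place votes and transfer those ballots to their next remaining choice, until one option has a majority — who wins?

Round 1: dark mode 8, 2FA 6, the API redesign 17, bulk export 5. Eliminate bulk export.
Round 2: dark mode 13, 2FA 6, the API redesign 17. Eliminate 2FA.
Round 3: dark mode 14, the API redesign 22. The API redesign has a majority.

the API redesign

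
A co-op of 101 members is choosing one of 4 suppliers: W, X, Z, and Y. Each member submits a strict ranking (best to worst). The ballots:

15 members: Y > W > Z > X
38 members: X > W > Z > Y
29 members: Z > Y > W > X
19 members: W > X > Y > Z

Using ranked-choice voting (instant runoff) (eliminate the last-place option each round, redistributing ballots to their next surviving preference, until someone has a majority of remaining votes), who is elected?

Round 1: W 19, X 38, Z 29, Y 15. Eliminate Y.
Round 2: W 34, X 38, Z 29. Eliminate Z.
Round 3: W 63, X 38. W has a majority.

W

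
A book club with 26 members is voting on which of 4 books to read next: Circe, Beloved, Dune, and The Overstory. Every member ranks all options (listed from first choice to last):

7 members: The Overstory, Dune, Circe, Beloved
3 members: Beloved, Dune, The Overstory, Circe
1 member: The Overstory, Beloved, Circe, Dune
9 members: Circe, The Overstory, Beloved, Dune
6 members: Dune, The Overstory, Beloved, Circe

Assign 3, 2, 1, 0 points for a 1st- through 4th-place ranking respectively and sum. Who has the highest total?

Circe: 7·1 + 3·0 + 1·1 + 9·3 + 6·0 = 35
Beloved: 7·0 + 3·3 + 1·2 + 9·1 + 6·1 = 26
Dune: 7·2 + 3·2 + 1·0 + 9·0 + 6·3 = 38
The Overstory: 7·3 + 3·1 + 1·3 + 9·2 + 6·2 = 57
The Overstory has the highest Borda score (57).

The Overstory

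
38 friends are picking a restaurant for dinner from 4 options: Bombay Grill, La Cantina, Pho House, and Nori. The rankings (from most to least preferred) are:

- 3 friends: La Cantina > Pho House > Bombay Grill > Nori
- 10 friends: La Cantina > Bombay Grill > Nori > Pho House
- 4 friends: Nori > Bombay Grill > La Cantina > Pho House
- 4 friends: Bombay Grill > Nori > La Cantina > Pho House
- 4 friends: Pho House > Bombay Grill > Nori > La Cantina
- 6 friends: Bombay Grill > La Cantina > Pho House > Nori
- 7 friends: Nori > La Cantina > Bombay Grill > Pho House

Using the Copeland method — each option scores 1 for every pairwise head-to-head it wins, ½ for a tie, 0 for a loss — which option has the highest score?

La Cantina

Bombay Grill: beats Pho House and Nori; loses to La Cantina → score 2.
La Cantina: beats Bombay Grill and Pho House; ties Nori → score 2.5.
Pho House: loses to Bombay Grill, La Cantina, and Nori → score 0.
Nori: beats Pho House; ties La Cantina; loses to Bombay Grill → score 1.5.
La Cantina has the best pairwise record.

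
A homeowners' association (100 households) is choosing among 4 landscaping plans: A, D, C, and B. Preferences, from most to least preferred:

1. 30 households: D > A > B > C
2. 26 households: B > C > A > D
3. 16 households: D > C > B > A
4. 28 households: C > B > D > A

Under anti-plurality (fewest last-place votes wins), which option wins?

Last-place votes: A 44, D 26, C 30, B 0.
B is ranked last by the fewest voters, so B wins.

B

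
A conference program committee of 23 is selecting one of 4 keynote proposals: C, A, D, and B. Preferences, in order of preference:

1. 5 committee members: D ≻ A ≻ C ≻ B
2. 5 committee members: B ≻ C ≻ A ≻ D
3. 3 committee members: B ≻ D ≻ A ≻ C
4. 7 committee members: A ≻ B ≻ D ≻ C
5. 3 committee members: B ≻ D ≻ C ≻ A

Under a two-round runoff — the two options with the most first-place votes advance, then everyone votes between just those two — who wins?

Round 1 first-place votes: C 0, A 7, D 5, B 11.
B and A advance.
Runoff: B is preferred to A by 11 voters; A by 12.
A wins the runoff.

A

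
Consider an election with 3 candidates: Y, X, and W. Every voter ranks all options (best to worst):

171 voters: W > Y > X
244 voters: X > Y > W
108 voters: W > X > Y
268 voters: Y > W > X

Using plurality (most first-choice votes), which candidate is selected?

W

First-place votes: Y 268, X 244, W 279.
W has the most first-place votes.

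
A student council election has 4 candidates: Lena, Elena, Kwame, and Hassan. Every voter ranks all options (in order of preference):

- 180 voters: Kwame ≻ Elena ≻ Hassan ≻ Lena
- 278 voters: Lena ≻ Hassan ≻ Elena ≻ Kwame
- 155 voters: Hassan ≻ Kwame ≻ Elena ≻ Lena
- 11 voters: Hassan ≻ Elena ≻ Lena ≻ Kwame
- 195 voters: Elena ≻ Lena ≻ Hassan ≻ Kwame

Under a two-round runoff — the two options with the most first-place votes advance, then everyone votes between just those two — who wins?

Elena

Round 1 first-place votes: Lena 278, Elena 195, Kwame 180, Hassan 166.
Lena and Elena advance.
Runoff: Lena is preferred to Elena by 278 voters; Elena by 541.
Elena wins the runoff.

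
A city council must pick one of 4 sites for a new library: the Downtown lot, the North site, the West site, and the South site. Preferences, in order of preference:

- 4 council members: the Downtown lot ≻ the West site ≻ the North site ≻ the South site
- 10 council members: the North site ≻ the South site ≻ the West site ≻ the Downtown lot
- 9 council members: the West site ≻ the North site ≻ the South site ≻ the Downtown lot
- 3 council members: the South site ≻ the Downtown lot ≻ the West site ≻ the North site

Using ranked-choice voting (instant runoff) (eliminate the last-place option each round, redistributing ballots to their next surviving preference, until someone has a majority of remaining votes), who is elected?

Round 1: the Downtown lot 4, the North site 10, the West site 9, the South site 3. Eliminate the South site.
Round 2: the Downtown lot 7, the North site 10, the West site 9. Eliminate the Downtown lot.
Round 3: the North site 10, the West site 16. The West site has a majority.

the West site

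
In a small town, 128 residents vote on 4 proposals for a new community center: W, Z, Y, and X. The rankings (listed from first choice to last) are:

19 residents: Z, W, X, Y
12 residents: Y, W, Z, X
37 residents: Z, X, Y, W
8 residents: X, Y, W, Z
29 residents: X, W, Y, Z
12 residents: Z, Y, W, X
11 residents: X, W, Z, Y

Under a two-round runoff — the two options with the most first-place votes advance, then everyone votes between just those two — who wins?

Round 1 first-place votes: W 0, Z 68, Y 12, X 48.
Z and X advance.
Runoff: Z is preferred to X by 80 voters; X by 48.
Z wins the runoff.

Z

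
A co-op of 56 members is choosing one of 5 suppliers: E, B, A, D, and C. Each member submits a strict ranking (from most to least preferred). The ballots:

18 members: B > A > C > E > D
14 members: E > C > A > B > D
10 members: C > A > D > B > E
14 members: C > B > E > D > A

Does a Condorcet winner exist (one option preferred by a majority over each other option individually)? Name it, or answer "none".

C vs E: 42–14 for C.
C vs B: 38–18 for C.
C vs A: 38–18 for C.
C vs D: 56–0 for C.
C beats every other option head-to-head.

C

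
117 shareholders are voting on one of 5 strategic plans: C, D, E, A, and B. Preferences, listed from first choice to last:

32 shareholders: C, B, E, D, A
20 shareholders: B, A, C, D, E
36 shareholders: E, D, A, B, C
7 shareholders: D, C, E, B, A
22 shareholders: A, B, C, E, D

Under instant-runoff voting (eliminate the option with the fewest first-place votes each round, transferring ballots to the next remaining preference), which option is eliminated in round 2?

Round 1: C 32, D 7, E 36, A 22, B 20. Eliminate D.
Round 2: C 39, E 36, A 22, B 20. Eliminate B.

B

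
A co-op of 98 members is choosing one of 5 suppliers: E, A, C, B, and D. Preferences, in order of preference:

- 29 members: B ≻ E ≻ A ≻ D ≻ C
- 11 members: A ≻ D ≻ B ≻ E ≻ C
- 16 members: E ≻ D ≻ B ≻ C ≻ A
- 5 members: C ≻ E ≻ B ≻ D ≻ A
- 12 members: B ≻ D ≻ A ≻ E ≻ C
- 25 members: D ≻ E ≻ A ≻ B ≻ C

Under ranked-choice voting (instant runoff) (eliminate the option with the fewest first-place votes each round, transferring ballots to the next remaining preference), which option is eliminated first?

Round 1: E 16, A 11, C 5, B 41, D 25. Eliminate C.

C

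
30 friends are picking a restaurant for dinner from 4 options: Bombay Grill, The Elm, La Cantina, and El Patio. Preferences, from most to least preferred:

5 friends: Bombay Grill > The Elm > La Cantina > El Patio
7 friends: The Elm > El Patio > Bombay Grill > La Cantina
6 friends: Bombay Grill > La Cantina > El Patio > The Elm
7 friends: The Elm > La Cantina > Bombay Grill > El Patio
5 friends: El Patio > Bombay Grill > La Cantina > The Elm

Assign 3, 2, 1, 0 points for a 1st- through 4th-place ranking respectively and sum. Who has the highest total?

Bombay Grill: 5·3 + 7·1 + 6·3 + 7·1 + 5·2 = 57
The Elm: 5·2 + 7·3 + 6·0 + 7·3 + 5·0 = 52
La Cantina: 5·1 + 7·0 + 6·2 + 7·2 + 5·1 = 36
El Patio: 5·0 + 7·2 + 6·1 + 7·0 + 5·3 = 35
Bombay Grill has the highest Borda score (57).

Bombay Grill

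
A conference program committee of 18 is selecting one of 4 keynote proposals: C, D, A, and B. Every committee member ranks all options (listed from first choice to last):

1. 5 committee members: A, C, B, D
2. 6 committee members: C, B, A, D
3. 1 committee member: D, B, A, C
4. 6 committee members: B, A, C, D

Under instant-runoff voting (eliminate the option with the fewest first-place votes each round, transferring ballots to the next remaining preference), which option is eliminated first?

Round 1: C 6, D 1, A 5, B 6. Eliminate D.

D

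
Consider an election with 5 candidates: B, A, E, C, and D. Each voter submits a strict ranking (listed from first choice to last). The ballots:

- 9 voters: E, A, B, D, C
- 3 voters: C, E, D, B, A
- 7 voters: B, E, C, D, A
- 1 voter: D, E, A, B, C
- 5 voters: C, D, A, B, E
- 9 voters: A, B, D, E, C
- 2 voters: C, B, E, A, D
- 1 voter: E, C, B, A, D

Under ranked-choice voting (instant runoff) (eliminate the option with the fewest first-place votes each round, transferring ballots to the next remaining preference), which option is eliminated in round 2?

Round 1: B 7, A 9, E 10, C 10, D 1. Eliminate D.
Round 2: B 7, A 9, E 11, C 10. Eliminate B.

B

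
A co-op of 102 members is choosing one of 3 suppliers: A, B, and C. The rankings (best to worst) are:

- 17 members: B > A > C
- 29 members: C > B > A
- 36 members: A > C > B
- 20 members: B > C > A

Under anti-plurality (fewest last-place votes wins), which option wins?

C

Last-place votes: A 49, B 36, C 17.
C is ranked last by the fewest voters, so C wins.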